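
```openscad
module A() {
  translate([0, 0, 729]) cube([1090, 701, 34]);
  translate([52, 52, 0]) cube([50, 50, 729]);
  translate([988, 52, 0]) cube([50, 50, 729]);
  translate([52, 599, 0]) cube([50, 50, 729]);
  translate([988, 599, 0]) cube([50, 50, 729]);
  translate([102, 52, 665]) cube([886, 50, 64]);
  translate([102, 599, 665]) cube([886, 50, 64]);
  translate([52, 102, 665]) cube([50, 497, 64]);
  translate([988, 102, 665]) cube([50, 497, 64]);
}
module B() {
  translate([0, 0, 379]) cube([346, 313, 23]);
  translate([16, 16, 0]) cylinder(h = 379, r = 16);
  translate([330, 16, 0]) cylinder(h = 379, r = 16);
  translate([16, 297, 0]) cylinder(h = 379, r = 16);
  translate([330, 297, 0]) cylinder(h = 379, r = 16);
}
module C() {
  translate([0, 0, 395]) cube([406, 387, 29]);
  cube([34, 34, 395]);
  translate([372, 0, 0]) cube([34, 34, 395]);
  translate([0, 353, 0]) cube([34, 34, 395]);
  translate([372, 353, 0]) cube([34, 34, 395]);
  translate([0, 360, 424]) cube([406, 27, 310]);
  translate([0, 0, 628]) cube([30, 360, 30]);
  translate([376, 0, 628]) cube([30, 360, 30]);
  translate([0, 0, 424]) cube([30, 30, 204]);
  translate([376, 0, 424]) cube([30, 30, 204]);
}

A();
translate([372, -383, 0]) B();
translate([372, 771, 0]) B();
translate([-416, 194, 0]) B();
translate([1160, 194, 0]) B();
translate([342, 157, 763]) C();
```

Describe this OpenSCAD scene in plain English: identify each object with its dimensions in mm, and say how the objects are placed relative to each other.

A is a rectangular dining table. The top is 1090×701×34 mm with its upper surface at z = 763 mm. It stands on four 50×50 mm square legs, each inset 52 mm from the nearest pair of top edges, running from the floor to the underside of the top. Four apron rails, 50 mm thick and 64 mm tall, run between adjacent legs with their top edges flush with the underside of the top and their outer faces flush with the legs' outer faces.

B is a four-legged stool. The seat is 346×313 mm, 23 mm thick, top at z = 402 mm. It stands on four round legs, each 32 mm in diameter, from z = 0 to the seat underside, each leg's axis is inset half a diameter from the nearest pair of seat edges (so the leg's bounding box is flush with the corner).

C is a chair. The seat is a 406×387×29 mm slab with its top at z = 424 mm, on four 34×34 mm corner legs (flush with the seat edges, standing on z = 0). A flat backrest 27 mm thick, 310 mm tall, spans the full seat width and rises from the seat top along its +y edge, rear face flush with the rear of the seat. Two armrests of 30×30 mm section run along each side from the seat's front edge to the front of the backrest, top faces 234 mm above the seat top and outer faces flush with the seat's x-edges; a 30×30 mm post under the front of each armrest stands on the seat at the front corner.

Four stools sit around the table at the −y, +y, −x, +x sides. The chair is on top of the table, centred.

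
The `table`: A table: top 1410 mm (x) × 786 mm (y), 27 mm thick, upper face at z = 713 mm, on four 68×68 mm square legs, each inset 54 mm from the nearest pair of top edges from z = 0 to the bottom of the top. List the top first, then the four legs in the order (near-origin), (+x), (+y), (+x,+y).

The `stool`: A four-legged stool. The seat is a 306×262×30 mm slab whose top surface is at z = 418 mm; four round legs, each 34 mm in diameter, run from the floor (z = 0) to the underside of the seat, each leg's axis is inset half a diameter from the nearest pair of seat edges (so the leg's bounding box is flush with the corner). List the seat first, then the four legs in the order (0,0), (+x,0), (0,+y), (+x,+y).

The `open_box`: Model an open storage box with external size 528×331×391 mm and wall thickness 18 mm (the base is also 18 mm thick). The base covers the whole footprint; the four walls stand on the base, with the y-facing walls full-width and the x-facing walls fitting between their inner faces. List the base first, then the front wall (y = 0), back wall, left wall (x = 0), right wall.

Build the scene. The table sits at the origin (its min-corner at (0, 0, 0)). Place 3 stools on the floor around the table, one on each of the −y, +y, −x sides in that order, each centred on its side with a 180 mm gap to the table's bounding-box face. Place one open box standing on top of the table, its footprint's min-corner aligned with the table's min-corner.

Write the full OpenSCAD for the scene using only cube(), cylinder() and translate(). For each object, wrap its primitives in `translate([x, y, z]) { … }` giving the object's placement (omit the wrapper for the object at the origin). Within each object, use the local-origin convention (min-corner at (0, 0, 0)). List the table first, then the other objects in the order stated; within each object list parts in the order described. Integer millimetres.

translate([0, 0, 686]) cube([1410, 786, 27]);
translate([54, 54, 0]) cube([68, 68, 686]);
translate([1288, 54, 0]) cube([68, 68, 686]);
translate([54, 664, 0]) cube([68, 68, 686]);
translate([1288, 664, 0]) cube([68, 68, 686]);
translate([552, -442, 0]) {
  translate([0, 0, 388]) cube([306, 262, 30]);
  translate([17, 17, 0]) cylinder(h = 388, r = 17);
  translate([289, 17, 0]) cylinder(h = 388, r = 17);
  translate([17, 245, 0]) cylinder(h = 388, r = 17);
  translate([289, 245, 0]) cylinder(h = 388, r = 17);
}
translate([552, 966, 0]) {
  translate([0, 0, 388]) cube([306, 262, 30]);
  translate([17, 17, 0]) cylinder(h = 388, r = 17);
  translate([289, 17, 0]) cylinder(h = 388, r = 17);
  translate([17, 245, 0]) cylinder(h = 388, r = 17);
  translate([289, 245, 0]) cylinder(h = 388, r = 17);
}
translate([-486, 262, 0]) {
  translate([0, 0, 388]) cube([306, 262, 30]);
  translate([17, 17, 0]) cylinder(h = 388, r = 17);
  translate([289, 17, 0]) cylinder(h = 388, r = 17);
  translate([17, 245, 0]) cylinder(h = 388, r = 17);
  translate([289, 245, 0]) cylinder(h = 388, r = 17);
}
translate([0, 0, 713]) {
  cube([528, 331, 18]);
  translate([0, 0, 18]) cube([528, 18, 373]);
  translate([0, 313, 18]) cube([528, 18, 373]);
  translate([0, 18, 18]) cube([18, 295, 373]);
  translate([510, 18, 18]) cube([18, 295, 373]);
}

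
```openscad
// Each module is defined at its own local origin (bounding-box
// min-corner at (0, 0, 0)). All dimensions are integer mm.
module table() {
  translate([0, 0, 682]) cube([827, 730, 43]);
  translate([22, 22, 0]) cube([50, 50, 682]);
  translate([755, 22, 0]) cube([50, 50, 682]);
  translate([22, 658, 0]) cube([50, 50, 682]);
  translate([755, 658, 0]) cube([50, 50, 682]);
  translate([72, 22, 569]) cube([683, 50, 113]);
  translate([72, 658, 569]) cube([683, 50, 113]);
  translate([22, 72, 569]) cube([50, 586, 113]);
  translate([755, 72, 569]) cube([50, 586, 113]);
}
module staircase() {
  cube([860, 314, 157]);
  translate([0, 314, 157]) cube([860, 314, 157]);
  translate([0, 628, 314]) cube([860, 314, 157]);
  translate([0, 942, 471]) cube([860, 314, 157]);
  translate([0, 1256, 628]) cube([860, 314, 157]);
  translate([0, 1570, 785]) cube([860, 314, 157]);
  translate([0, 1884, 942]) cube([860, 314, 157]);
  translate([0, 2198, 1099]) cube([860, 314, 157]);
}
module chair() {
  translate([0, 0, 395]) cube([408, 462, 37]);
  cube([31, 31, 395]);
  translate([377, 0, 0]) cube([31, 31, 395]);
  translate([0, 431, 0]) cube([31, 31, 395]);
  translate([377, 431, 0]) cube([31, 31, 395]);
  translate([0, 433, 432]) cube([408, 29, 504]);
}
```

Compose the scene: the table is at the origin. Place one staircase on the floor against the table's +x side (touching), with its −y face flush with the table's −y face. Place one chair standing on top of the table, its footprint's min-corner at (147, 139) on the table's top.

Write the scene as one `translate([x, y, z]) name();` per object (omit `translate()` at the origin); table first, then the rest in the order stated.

table();
translate([827, 0, 0]) staircase();
translate([147, 139, 725]) chair();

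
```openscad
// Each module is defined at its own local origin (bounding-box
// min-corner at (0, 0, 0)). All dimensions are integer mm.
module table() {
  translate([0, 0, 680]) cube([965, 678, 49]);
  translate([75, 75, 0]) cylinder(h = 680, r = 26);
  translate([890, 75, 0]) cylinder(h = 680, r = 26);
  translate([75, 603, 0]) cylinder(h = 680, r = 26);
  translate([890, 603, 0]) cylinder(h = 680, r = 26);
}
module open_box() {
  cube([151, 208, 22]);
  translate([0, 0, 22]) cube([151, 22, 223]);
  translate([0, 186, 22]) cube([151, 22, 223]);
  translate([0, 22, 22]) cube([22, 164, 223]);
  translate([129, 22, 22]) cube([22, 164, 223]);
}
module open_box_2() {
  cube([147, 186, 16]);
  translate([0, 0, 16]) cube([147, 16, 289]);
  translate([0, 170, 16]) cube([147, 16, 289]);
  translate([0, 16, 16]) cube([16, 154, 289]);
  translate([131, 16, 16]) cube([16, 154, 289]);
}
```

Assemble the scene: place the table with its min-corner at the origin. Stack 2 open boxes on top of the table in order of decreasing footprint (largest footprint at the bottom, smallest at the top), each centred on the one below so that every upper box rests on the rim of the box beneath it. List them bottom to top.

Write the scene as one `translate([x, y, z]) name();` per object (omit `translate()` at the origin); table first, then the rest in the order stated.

table();
translate([407, 235, 729]) open_box();
translate([409, 246, 974]) open_box_2();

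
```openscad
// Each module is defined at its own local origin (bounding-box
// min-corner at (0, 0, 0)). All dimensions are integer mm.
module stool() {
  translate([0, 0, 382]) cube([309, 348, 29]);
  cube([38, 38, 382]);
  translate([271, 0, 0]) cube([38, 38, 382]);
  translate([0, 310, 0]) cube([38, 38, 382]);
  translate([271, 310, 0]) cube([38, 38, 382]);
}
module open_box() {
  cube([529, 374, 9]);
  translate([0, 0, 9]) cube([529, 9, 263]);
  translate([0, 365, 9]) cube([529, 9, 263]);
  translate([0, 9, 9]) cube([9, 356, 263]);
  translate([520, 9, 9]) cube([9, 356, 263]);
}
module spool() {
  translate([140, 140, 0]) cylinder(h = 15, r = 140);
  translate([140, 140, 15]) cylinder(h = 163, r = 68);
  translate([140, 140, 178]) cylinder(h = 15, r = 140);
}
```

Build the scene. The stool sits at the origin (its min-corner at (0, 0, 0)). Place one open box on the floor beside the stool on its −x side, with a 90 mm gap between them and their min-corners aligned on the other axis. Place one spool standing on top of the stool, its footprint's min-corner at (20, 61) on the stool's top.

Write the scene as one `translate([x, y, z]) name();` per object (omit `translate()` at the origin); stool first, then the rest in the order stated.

stool();
translate([-619, 0, 0]) open_box();
translate([20, 61, 411]) spool();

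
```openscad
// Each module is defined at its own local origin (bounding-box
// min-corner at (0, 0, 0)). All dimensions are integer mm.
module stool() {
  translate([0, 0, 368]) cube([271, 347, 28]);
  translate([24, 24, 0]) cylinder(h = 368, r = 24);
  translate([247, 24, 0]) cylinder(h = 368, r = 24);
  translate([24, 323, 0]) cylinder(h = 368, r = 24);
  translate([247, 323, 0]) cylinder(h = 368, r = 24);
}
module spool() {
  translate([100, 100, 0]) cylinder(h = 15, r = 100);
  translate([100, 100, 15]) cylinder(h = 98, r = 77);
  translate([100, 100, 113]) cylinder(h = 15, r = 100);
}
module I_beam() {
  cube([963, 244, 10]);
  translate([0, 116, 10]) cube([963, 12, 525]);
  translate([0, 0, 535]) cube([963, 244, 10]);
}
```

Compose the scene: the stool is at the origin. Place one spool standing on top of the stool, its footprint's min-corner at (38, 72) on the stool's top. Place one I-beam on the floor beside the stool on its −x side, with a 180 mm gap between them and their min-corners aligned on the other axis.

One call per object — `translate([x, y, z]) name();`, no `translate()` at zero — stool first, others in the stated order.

stool();
translate([38, 72, 396]) spool();
translate([-1143, 0, 0]) I_beam();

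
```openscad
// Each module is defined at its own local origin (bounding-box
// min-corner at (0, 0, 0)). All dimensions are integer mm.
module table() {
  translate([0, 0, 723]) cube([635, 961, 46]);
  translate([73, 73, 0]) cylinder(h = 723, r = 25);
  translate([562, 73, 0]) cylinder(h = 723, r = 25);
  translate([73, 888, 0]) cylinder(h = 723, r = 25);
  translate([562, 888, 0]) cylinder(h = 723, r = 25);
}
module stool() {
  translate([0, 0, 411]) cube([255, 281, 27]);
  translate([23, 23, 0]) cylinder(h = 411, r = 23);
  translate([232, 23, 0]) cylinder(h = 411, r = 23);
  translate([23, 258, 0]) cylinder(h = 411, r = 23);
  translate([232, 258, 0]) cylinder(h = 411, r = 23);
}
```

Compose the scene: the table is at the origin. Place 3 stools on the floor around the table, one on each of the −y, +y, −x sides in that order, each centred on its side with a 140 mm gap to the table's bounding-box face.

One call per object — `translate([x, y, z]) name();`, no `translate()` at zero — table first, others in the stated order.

table();
translate([190, -421, 0]) stool();
translate([190, 1101, 0]) stool();
translate([-395, 340, 0]) stool();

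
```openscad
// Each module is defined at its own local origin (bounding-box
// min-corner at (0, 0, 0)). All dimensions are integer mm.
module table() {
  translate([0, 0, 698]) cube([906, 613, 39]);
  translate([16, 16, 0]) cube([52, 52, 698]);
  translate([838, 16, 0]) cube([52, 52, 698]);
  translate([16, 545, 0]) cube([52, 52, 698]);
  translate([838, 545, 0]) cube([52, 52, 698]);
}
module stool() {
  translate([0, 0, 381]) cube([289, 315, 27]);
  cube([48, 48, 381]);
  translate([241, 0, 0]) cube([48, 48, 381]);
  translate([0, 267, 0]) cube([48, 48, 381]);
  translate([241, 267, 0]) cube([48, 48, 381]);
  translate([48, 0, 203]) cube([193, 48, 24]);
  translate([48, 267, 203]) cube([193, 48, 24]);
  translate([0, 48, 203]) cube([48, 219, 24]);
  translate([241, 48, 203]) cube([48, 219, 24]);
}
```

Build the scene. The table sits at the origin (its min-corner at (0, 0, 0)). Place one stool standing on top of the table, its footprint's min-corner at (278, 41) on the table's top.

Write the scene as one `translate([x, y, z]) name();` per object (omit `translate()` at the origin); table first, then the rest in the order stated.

table();
translate([278, 41, 737]) stool();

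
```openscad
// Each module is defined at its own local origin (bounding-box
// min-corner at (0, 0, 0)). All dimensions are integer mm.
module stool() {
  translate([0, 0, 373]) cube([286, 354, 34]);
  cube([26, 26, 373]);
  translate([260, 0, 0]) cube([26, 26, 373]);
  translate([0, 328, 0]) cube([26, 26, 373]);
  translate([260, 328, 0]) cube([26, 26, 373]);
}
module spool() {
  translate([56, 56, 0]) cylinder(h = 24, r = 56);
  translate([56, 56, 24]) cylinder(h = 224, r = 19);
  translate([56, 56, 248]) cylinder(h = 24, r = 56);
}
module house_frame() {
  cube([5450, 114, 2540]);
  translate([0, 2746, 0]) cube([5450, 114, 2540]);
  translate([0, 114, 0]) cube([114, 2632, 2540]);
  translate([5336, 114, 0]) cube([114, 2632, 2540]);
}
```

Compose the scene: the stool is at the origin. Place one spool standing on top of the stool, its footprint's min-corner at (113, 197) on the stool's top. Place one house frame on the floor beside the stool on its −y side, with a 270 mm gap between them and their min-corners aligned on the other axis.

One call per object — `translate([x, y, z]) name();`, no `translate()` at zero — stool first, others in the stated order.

stool();
translate([113, 197, 407]) spool();
translate([0, -3130, 0]) house_frame();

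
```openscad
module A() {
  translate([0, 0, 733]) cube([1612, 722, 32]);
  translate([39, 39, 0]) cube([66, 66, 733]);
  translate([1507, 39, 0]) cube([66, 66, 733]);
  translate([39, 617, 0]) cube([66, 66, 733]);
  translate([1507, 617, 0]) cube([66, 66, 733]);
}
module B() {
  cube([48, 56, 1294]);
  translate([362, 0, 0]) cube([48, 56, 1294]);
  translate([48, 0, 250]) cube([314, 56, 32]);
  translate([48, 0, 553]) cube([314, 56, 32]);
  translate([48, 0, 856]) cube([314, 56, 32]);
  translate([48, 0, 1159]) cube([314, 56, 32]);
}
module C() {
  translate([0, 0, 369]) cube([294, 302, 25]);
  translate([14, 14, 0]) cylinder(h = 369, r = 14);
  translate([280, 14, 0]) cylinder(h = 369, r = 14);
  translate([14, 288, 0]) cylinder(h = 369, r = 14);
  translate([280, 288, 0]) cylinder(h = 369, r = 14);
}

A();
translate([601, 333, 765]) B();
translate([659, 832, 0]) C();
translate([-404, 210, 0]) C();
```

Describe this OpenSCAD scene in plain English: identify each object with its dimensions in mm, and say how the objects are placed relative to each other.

A is a table with a 1612×722 mm rectangular top, 32 mm thick, top surface at z = 765 mm, supported by four 66×66 mm square legs, each inset 39 mm from the nearest pair of top edges, running from the floor.

B is a straight ladder. Two 48×56 mm vertical rails, 1294 mm tall, stand 410 mm apart (outside-to-outside) with their front faces coplanar on the −y side. 4 rungs, each 56 mm deep and 32 mm tall, span between the inner faces of the rails, front faces flush with the rails. The lowest rung's underside is at z = 250 mm and rungs are spaced 303 mm apart (underside to underside).

C is a four-legged stool. The seat is a 294×302×25 mm slab whose top surface is at z = 394 mm; four round legs, each 28 mm in diameter, run from the floor (z = 0) to the underside of the seat, each leg's axis is inset half a diameter from the nearest pair of seat edges (so the leg's bounding box is flush with the corner).

The ladder is on top of the table, centred. Two stools sit around the table at the +y, −x sides.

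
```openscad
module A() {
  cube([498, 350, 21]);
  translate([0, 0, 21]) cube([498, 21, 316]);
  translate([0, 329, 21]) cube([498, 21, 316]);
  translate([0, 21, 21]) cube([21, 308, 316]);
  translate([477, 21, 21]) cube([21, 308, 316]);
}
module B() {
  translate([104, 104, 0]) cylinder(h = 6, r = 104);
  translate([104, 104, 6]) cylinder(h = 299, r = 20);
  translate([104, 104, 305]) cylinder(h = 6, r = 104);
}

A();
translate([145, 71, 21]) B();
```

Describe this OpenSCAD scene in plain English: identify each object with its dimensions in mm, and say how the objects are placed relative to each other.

A is an open-topped rectangular box: outside dimensions 498×350×337 mm, with a uniform wall and base thickness of 21 mm. The base is a full 498×350 slab on the floor; four walls sit on top of the base. The front and back walls (the −y and +y sides) span the full width; the two side walls fit between them.

B is a spool: two coaxial disc flanges of radius 104 mm and thickness 6 mm, joined by a core cylinder of radius 20 mm and height 299 mm. The lower flange rests on z = 0 and the three cylinders share a vertical axis.

The spool sits inside the open box, centred.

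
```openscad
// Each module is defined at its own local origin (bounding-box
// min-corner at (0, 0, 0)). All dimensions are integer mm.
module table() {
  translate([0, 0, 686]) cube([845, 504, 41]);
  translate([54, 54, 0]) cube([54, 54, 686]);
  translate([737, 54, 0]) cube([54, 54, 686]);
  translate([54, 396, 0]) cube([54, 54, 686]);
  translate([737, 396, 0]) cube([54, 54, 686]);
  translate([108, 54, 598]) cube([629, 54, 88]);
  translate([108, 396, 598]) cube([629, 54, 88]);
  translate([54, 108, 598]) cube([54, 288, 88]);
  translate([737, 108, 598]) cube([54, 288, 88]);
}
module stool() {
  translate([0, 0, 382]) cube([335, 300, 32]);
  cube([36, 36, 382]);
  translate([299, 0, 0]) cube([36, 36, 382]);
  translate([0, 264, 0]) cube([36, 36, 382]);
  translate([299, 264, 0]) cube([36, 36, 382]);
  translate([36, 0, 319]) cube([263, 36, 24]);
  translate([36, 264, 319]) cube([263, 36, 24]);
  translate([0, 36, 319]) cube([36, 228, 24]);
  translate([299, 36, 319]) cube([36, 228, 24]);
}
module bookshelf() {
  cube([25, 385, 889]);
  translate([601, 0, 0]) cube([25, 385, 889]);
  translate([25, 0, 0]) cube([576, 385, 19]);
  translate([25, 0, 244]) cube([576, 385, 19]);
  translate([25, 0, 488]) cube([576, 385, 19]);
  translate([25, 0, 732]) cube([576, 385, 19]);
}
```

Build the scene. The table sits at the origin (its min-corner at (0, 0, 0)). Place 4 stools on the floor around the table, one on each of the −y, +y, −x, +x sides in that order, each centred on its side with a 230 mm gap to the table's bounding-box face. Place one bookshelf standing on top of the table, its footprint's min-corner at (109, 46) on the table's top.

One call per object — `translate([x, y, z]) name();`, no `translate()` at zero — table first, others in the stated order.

table();
translate([255, -530, 0]) stool();
translate([255, 734, 0]) stool();
translate([-565, 102, 0]) stool();
translate([1075, 102, 0]) stool();
translate([109, 46, 727]) bookshelf();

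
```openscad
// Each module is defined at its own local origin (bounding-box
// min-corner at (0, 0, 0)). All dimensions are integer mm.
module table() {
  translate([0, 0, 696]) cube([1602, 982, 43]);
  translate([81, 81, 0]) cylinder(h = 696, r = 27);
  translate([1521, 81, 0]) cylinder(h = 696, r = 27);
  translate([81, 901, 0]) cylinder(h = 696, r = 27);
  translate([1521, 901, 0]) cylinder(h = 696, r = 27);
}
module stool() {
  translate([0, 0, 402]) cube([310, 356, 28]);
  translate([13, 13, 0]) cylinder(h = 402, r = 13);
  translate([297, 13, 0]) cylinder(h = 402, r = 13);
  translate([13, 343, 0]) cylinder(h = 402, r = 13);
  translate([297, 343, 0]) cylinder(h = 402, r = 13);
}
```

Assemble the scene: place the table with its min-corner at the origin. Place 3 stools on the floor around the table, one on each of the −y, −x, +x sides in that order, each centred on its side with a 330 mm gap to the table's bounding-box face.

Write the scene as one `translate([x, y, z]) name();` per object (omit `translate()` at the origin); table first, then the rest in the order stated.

table();
translate([646, -686, 0]) stool();
translate([-640, 313, 0]) stool();
translate([1932, 313, 0]) stool();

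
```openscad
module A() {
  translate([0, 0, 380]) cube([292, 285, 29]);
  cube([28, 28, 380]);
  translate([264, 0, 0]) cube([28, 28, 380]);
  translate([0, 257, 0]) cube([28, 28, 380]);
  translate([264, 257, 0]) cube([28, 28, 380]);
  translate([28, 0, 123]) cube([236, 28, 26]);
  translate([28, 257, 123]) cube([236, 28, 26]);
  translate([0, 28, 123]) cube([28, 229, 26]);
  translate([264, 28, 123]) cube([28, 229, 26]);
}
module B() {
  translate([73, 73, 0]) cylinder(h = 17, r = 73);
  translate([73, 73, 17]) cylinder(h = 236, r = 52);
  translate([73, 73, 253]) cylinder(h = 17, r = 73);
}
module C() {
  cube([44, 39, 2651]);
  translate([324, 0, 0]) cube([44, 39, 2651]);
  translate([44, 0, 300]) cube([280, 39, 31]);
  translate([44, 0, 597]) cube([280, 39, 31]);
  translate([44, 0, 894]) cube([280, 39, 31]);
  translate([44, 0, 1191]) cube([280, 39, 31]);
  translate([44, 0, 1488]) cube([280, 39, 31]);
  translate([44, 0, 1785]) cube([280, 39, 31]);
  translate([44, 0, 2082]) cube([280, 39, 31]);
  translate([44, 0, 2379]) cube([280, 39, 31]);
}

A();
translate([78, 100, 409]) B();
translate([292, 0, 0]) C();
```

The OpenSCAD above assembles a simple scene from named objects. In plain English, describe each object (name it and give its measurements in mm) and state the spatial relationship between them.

A is a simple wooden stool: a rectangular seat 292 mm (x) by 285 mm (y), 29 mm thick, top face at z = 409 mm, on four square legs, each 28×28 mm in cross-section. The legs rest on z = 0, each flush with a corner of the seat. Four stretchers, 28 mm wide and 26 mm tall, connect adjacent legs with their undersides at z = 123 mm, each running between the inner faces of the legs it joins and aligned with the legs' outer faces on the other axis.

B is a spool: two coaxial disc flanges of radius 73 mm and thickness 17 mm, joined by a core cylinder of radius 52 mm and height 236 mm. The lower flange rests on z = 0 and the three cylinders share a vertical axis.

C is a wooden ladder with two side rails of 44×39 mm section and 2651 mm height, set 368 mm apart overall. Between them run 8 rectangular rungs (39 mm deep, 31 mm thick), front faces flush with the rails' −y face. The bottom of the first rung is 300 mm above the floor and each subsequent rung is 297 mm higher than the one below.

The spool is on top of the stool. The ladder is against the stool's +x side, with their −y faces flush.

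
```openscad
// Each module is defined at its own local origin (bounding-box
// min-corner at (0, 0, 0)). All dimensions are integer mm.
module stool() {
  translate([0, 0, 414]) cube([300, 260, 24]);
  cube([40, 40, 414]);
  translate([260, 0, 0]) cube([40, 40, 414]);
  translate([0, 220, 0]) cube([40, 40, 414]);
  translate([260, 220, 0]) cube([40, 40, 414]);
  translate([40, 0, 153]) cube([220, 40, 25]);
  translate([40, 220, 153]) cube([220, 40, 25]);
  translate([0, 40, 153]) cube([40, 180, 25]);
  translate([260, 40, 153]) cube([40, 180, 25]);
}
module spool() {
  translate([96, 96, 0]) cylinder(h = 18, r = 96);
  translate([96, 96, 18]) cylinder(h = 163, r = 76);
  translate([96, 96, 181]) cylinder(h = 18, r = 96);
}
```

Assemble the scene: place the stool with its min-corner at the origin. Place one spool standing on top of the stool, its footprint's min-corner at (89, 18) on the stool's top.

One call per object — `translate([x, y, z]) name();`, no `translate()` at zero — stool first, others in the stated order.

stool();
translate([89, 18, 438]) spool();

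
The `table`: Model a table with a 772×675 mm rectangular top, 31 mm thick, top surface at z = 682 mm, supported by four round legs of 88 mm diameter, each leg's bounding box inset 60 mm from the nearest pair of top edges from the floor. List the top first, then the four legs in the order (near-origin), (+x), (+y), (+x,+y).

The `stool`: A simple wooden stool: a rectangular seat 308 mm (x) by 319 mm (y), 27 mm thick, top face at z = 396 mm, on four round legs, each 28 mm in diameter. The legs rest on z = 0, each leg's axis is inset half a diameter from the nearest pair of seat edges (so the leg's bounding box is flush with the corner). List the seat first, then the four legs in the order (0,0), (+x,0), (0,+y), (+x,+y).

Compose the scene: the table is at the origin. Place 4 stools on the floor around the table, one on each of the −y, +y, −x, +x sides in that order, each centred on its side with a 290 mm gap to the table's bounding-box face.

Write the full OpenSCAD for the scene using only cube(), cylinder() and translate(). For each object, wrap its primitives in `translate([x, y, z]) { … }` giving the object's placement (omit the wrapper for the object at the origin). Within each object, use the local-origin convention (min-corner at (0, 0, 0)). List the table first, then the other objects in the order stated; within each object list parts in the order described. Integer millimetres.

translate([0, 0, 651]) cube([772, 675, 31]);
translate([104, 104, 0]) cylinder(h = 651, r = 44);
translate([668, 104, 0]) cylinder(h = 651, r = 44);
translate([104, 571, 0]) cylinder(h = 651, r = 44);
translate([668, 571, 0]) cylinder(h = 651, r = 44);
translate([232, -609, 0]) {
  translate([0, 0, 369]) cube([308, 319, 27]);
  translate([14, 14, 0]) cylinder(h = 369, r = 14);
  translate([294, 14, 0]) cylinder(h = 369, r = 14);
  translate([14, 305, 0]) cylinder(h = 369, r = 14);
  translate([294, 305, 0]) cylinder(h = 369, r = 14);
}
translate([232, 965, 0]) {
  translate([0, 0, 369]) cube([308, 319, 27]);
  translate([14, 14, 0]) cylinder(h = 369, r = 14);
  translate([294, 14, 0]) cylinder(h = 369, r = 14);
  translate([14, 305, 0]) cylinder(h = 369, r = 14);
  translate([294, 305, 0]) cylinder(h = 369, r = 14);
}
translate([-598, 178, 0]) {
  translate([0, 0, 369]) cube([308, 319, 27]);
  translate([14, 14, 0]) cylinder(h = 369, r = 14);
  translate([294, 14, 0]) cylinder(h = 369, r = 14);
  translate([14, 305, 0]) cylinder(h = 369, r = 14);
  translate([294, 305, 0]) cylinder(h = 369, r = 14);
}
translate([1062, 178, 0]) {
  translate([0, 0, 369]) cube([308, 319, 27]);
  translate([14, 14, 0]) cylinder(h = 369, r = 14);
  translate([294, 14, 0]) cylinder(h = 369, r = 14);
  translate([14, 305, 0]) cylinder(h = 369, r = 14);
  translate([294, 305, 0]) cylinder(h = 369, r = 14);
}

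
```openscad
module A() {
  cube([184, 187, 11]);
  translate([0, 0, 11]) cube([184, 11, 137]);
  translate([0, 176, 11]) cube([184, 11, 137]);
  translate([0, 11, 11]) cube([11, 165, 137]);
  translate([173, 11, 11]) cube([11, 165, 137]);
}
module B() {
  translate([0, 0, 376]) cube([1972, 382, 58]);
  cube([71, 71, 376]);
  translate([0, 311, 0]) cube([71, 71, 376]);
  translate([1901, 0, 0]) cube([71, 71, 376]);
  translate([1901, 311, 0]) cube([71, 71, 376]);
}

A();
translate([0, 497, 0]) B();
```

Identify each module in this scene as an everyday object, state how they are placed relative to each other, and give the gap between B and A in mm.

A is an open box. B is a bench. The bench is on the floor beside the open box on its +y side. The gap between the bench and the open box is 310 mm.

The bench's nearest face is 310 mm from the open box's +y face.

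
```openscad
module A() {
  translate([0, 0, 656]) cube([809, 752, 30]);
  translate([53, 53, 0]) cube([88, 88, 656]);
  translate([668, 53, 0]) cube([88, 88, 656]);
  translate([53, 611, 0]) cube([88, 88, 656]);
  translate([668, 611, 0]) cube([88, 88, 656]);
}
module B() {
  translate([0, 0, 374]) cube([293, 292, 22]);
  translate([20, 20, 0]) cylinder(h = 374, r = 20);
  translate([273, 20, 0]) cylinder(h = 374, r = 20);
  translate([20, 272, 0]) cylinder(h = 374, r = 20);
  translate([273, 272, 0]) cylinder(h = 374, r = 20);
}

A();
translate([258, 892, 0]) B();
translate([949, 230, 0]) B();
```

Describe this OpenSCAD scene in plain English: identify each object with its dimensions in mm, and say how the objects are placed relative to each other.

A is a table with a 809×752 mm rectangular top, 30 mm thick, top surface at z = 686 mm, supported by four 88×88 mm square legs, each inset 53 mm from the nearest pair of top edges, running from the floor.

B is a four-legged stool. The seat is 293×292 mm, 22 mm thick, top at z = 396 mm. It stands on four round legs, each 40 mm in diameter, from z = 0 to the seat underside, each leg's axis is inset half a diameter from the nearest pair of seat edges (so the leg's bounding box is flush with the corner).

Two stools sit around the table at the +y, +x sides.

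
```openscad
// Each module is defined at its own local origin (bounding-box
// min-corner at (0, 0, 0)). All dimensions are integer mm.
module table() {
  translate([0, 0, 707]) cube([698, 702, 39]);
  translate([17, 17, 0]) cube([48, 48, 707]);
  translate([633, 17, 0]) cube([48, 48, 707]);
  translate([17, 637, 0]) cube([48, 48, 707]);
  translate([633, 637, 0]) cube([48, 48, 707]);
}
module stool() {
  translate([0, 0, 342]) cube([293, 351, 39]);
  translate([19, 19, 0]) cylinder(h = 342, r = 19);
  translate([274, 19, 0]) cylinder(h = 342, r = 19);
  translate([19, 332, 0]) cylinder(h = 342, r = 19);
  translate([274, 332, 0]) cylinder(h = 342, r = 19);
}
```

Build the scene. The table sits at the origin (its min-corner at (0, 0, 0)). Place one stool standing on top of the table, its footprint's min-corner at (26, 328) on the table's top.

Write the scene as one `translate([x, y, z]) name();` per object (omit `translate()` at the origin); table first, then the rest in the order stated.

table();
translate([26, 328, 746]) stool();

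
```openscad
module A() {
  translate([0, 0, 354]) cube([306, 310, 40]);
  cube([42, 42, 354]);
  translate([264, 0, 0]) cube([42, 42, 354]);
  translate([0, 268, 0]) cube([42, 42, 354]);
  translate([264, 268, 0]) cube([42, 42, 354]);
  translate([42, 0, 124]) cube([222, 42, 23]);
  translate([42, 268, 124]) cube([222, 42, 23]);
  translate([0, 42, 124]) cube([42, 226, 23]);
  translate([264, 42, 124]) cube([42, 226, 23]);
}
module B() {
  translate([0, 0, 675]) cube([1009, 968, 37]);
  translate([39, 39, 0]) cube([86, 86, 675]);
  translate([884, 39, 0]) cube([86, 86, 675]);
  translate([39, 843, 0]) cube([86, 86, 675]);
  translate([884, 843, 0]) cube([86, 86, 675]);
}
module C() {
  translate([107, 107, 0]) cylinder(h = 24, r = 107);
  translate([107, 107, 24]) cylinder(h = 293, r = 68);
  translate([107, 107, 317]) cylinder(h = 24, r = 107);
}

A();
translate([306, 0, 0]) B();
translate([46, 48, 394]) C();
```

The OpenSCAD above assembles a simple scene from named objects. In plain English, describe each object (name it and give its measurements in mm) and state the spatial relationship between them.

A is a simple wooden stool: a rectangular seat 306 mm (x) by 310 mm (y), 40 mm thick, top face at z = 394 mm, on four square legs, each 42×42 mm in cross-section. The legs rest on z = 0, each flush with a corner of the seat. Four stretchers, 42 mm wide and 23 mm tall, connect adjacent legs with their undersides at z = 124 mm, each running between the inner faces of the legs it joins and aligned with the legs' outer faces on the other axis.

B is a table: top 1009 mm (x) × 968 mm (y), 37 mm thick, upper face at z = 712 mm, on four 86×86 mm square legs, each inset 39 mm from the nearest pair of top edges, running from z = 0 to the bottom of the top.

C is a spool: two coaxial disc flanges of radius 107 mm and thickness 24 mm, joined by a core cylinder of radius 68 mm and height 293 mm. The lower flange rests on z = 0 and the three cylinders share a vertical axis.

The table is against the stool's +x side, with their −y faces flush. The spool is on top of the stool, centred.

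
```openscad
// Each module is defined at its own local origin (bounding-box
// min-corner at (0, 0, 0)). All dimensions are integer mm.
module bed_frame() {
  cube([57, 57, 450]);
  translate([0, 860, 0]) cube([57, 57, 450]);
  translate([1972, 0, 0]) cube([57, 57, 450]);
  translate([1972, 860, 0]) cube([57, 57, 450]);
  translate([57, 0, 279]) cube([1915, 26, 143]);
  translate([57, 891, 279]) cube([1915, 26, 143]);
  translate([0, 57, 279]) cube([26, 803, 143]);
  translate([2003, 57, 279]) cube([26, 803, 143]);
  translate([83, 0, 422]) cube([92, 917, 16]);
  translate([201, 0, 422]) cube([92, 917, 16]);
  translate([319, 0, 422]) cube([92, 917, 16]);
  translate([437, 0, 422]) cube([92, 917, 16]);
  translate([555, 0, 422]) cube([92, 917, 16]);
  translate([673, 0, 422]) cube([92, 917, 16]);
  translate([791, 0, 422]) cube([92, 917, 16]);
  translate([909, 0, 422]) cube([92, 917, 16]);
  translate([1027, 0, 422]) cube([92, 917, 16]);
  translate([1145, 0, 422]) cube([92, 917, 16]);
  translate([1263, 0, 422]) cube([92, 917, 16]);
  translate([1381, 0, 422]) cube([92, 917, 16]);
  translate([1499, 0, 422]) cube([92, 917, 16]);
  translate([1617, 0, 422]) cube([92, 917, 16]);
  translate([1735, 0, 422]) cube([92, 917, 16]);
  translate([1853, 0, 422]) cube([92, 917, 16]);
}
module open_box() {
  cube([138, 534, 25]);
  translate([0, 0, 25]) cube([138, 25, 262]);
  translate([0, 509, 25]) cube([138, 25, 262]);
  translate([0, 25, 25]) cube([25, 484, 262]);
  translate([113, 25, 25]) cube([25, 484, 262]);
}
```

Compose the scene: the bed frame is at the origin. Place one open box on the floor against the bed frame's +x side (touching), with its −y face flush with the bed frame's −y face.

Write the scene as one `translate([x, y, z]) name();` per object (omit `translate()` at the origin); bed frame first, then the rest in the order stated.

bed_frame();
translate([2029, 0, 0]) open_box();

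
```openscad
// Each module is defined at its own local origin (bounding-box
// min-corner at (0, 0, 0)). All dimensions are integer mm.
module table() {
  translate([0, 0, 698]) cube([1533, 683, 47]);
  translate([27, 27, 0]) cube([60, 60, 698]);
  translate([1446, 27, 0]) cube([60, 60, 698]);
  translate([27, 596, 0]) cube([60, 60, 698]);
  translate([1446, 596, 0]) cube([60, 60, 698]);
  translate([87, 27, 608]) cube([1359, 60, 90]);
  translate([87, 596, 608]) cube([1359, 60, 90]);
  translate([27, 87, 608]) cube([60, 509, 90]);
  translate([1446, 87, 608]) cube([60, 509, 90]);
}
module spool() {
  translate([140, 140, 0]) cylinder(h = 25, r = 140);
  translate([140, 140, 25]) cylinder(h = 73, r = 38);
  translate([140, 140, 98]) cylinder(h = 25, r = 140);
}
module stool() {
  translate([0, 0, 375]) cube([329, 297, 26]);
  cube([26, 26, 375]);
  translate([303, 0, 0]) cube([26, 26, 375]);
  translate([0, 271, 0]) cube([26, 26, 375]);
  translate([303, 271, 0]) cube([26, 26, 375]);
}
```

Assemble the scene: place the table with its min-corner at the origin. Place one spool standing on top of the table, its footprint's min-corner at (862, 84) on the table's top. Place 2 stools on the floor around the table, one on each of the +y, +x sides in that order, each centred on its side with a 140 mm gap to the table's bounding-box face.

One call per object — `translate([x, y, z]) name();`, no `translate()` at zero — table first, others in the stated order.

table();
translate([862, 84, 745]) spool();
translate([602, 823, 0]) stool();
translate([1673, 193, 0]) stool();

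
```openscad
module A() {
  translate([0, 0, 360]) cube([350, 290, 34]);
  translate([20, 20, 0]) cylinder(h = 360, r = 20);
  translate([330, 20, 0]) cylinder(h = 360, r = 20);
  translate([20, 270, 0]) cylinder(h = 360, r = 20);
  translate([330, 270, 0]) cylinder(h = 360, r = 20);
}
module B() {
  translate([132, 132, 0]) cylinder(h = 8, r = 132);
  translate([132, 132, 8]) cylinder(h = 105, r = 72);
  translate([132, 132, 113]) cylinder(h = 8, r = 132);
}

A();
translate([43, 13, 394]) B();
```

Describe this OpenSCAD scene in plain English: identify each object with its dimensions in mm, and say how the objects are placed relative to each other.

A is a four-legged stool. The seat is a 350×290×34 mm slab whose top surface is at z = 394 mm; four round legs, each 40 mm in diameter, run from the floor (z = 0) to the underside of the seat, each leg's axis is inset half a diameter from the nearest pair of seat edges (so the leg's bounding box is flush with the corner).

B is a spool: two coaxial disc flanges of radius 132 mm and thickness 8 mm, joined by a core cylinder of radius 72 mm and height 105 mm. The lower flange rests on z = 0 and the three cylinders share a vertical axis.

The spool is on top of the stool, centred.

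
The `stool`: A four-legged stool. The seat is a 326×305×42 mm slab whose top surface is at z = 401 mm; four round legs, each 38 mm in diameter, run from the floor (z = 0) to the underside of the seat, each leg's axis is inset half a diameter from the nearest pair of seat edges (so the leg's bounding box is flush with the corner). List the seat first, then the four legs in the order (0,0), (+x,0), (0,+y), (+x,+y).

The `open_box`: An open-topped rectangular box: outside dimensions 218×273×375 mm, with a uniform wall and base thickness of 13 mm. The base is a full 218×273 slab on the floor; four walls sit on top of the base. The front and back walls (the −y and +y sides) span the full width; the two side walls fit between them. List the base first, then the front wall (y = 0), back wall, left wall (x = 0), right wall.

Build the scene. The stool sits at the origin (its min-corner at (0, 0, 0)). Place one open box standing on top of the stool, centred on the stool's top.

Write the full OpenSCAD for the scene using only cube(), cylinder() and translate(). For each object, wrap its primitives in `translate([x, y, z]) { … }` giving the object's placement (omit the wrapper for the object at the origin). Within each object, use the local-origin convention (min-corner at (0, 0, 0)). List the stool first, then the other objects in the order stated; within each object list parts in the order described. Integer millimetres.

translate([0, 0, 359]) cube([326, 305, 42]);
translate([19, 19, 0]) cylinder(h = 359, r = 19);
translate([307, 19, 0]) cylinder(h = 359, r = 19);
translate([19, 286, 0]) cylinder(h = 359, r = 19);
translate([307, 286, 0]) cylinder(h = 359, r = 19);
translate([54, 16, 401]) {
  cube([218, 273, 13]);
  translate([0, 0, 13]) cube([218, 13, 362]);
  translate([0, 260, 13]) cube([218, 13, 362]);
  translate([0, 13, 13]) cube([13, 247, 362]);
  translate([205, 13, 13]) cube([13, 247, 362]);
}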